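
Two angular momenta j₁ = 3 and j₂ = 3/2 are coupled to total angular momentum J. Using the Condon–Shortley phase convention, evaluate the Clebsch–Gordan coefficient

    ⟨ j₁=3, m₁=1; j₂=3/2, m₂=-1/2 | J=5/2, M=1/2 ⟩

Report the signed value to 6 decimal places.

−√(1/70) ≈ -0.119523

√[6·2!4!1!/8! · 4!2!1!2!3!2!] = √(288/35)
  +(−1)^0/∏(0,2,2,1,2,0)! = 1/8  (running 1/8)
  +(−1)^1/∏(1,1,1,0,3,1)! = -1/6  (running -1/24)
⟨..|..⟩ = √(288/35)·(-1/24) = -0.119523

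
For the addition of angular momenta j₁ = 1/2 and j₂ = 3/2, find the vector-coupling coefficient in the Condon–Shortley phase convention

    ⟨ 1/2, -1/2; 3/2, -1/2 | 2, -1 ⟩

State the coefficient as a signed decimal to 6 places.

+√(3/4) = +0.866025

√[5·0!1!3!/5! · 0!1!1!2!1!3!] = √(3)
  +(−1)^0/∏(0,0,1,1,0,2)! = 1/2  (running 1/2)
⟨..|..⟩ = √(3)·(1/2) = +0.866025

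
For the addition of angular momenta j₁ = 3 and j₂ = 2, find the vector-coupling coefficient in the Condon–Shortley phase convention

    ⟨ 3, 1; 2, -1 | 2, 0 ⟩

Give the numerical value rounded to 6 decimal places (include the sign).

√[5·3!3!1!/8! · 4!2!1!3!2!2!] = √(36/7)
  +(−1)^0/∏(0,3,2,1,1,0)! = 1/12  (running 1/12)
  +(−1)^1/∏(1,2,1,0,2,1)! = -1/4  (running -1/6)
⟨..|..⟩ = √(36/7)·(-1/6) = -0.377964

-0.377964  (= −√(1/7))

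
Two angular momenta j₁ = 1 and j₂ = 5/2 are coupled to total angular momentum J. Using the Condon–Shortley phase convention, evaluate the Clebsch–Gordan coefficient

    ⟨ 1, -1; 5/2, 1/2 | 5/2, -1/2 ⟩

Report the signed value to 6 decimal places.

j₁+j₂−J=1  J+j₁−j₂=1  J−j₁+j₂=4  j₁+j₂+J+1=7
(j₁±m₁, j₂±m₂, J±M) = (0,2,3,2,2,3)
P² = 288/35
sum k=1..1:
  [1] −1/4 = -1/4
S = -1/4
C² = P²·S² = 18/35 ; C = -0.717137

-0.717137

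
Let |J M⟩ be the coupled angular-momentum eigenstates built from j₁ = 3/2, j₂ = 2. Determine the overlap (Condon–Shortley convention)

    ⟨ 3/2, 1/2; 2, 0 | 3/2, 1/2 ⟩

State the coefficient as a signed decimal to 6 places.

-0.447214  (= −√(1/5))

triangle: 2!×1!×2!/6! = 4/720
(j±m)!: 2!×1!×2!×2!×2!×1! = 16
prefactor² = (2J+1)×Δ×N² = 16/45
  k=0: +1/(0!×2!×1!×2!×0!×0!) = 1/4
  k=1: −1/(1!×1!×0!×1!×1!×1!) = -1
Σ = -3/4  ⇒  CG² = 16/45×(-3/4)² = 1/5
CG = −√(1/5) = -0.447214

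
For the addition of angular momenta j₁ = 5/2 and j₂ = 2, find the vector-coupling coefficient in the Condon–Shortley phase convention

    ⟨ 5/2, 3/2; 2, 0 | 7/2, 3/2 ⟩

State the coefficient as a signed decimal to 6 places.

+0.534522  (= +√(2/7))

j₁+j₂−J=1  J+j₁−j₂=4  J−j₁+j₂=3  j₁+j₂+J+1=9
(j₁±m₁, j₂±m₂, J±M) = (4,1,2,2,5,2)
P² = 512/7
sum k=0..1:
  [0] +1/12 = 1/12
  [1] −1/48 = -1/48
S = 1/16
C² = P²·S² = 2/7 ; C = +0.534522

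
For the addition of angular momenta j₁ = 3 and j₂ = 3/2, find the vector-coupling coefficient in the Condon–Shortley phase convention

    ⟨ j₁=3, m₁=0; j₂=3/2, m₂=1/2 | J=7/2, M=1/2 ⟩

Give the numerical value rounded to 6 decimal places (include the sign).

-0.308607

j₁+j₂−J=1  J+j₁−j₂=5  J−j₁+j₂=2  j₁+j₂+J+1=9
(j₁±m₁, j₂±m₂, J±M) = (3,3,2,1,4,3)
P² = 384/7
sum k=0..1:
  [0] +1/24 = 1/24
  [1] −1/12 = -1/12
S = -1/24
C² = P²·S² = 2/21 ; C = -0.308607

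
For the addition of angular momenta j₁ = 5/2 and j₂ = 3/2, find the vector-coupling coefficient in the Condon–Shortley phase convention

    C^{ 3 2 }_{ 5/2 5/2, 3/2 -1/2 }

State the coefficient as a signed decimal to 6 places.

+√(5/12) ≈ +0.645497

triangle: 1!*4!*2!/8! = 48/40320
(j±m)!: 5!*0!*1!*2!*5!*1! = 28800
prefactor² = (2J+1)*Δ*N² = 240
  k=0: +1/(0!*1!*0!*1!*4!*1!) = 1/24
Σ = 1/24  ⇒  CG² = 240*1/24² = 5/12
CG = +√(5/12) = +0.645497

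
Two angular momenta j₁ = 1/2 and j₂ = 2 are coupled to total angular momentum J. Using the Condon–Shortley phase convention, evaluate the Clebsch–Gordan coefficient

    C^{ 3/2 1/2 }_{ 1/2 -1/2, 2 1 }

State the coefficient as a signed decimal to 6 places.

j₁+j₂−J=1  J+j₁−j₂=0  J−j₁+j₂=3  j₁+j₂+J+1=5
(j₁±m₁, j₂±m₂, J±M) = (0,1,3,1,2,1)
P² = 12/5
sum k=1..1:
  [1] −1/2 = -1/2
S = -1/2
C² = P²·S² = 3/5 ; C = -0.774597

-0.774597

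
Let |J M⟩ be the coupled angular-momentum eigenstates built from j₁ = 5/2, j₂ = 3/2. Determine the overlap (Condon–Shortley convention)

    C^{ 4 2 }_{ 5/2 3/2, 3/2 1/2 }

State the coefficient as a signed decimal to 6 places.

triangle: 0!*5!*3!/9! = 720/362880
(j±m)!: 4!*1!*2!*1!*6!*2! = 69120
prefactor² = (2J+1)*Δ*N² = 8640/7
  k=0: +1/(0!*0!*1!*2!*4!*1!) = 1/48
Σ = 1/48  ⇒  CG² = 8640/7*1/48² = 15/28
CG = +√(15/28) = +0.731925

+0.731925  (= +√(15/28))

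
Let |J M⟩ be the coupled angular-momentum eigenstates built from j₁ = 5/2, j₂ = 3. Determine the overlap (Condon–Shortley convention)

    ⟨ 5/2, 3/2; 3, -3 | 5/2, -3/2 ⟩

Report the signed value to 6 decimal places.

+√(8/21) ≈ +0.617213

√[6·3!2!3!/9! · 4!1!0!6!1!4!] = √(3456/7)
  +(−1)^0/∏(0,3,1,0,1,3)! = 1/36  (running 1/36)
⟨..|..⟩ = √(3456/7)·(1/36) = +0.617213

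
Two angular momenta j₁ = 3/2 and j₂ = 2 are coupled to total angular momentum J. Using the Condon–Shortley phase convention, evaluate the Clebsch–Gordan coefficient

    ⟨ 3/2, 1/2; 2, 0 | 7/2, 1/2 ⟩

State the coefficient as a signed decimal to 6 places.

+√(18/35) = +0.717137

j₁+j₂−J=0  J+j₁−j₂=3  J−j₁+j₂=4  j₁+j₂+J+1=8
(j₁±m₁, j₂±m₂, J±M) = (2,1,2,2,4,3)
P² = 1152/35
sum k=0..0:
  [0] +1/8 = 1/8
S = 1/8
C² = P²·S² = 18/35 ; C = +0.717137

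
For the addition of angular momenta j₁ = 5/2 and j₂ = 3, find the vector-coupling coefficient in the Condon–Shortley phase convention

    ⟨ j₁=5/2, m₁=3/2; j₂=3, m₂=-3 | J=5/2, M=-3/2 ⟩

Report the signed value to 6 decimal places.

+√(8/21) = +0.617213

√[6·3!2!3!/9! · 4!1!0!6!1!4!] = √(3456/7)
  +(−1)^0/∏(0,3,1,0,1,3)! = 1/36  (running 1/36)
⟨..|..⟩ = √(3456/7)·(1/36) = +0.617213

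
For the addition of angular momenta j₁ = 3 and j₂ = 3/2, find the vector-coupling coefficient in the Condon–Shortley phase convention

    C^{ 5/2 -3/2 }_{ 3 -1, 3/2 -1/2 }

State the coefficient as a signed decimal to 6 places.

-0.591608

√[6·2!4!1!/8! · 2!4!1!2!1!4!] = √(576/35)
  +(−1)^0/∏(0,2,4,1,0,0)! = 1/48  (running 1/48)
  +(−1)^1/∏(1,1,3,0,1,1)! = -1/6  (running -7/48)
⟨..|..⟩ = √(576/35)·(-7/48) = -0.591608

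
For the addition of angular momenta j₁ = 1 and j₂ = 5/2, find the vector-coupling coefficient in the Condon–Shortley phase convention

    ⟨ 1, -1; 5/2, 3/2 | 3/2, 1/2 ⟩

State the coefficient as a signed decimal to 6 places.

triangle: 2!·0!·3!/6! = 12/720
(j±m)!: 0!·2!·4!·1!·2!·1! = 96
prefactor² = (2J+1)·Δ·N² = 32/5
  k=2: +1/(2!·0!·0!·2!·0!·1!) = 1/4
Σ = 1/4  ⇒  CG² = 32/5·1/4² = 2/5
CG = +√(2/5) = +0.632456

+0.632456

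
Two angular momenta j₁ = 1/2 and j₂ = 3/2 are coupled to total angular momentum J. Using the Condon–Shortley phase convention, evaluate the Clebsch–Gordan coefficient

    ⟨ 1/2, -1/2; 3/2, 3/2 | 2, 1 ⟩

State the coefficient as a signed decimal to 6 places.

triangle: 0!*1!*3!/5! = 6/120
(j±m)!: 0!*1!*3!*0!*3!*1! = 36
prefactor² = (2J+1)*Δ*N² = 9
  k=0: +1/(0!*0!*1!*3!*0!*0!) = 1/6
Σ = 1/6  ⇒  CG² = 9*1/6² = 1/4
CG = +√(1/4) = +0.500000

+√(1/4) ≈ +0.500000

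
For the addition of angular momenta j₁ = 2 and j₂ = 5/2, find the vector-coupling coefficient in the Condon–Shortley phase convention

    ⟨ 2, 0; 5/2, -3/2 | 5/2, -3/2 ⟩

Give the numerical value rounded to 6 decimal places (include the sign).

√[6·2!2!3!/8! · 2!2!1!4!1!4!] = √(288/35)
  +(−1)^0/∏(0,2,2,1,0,2)! = 1/8  (running 1/8)
  +(−1)^1/∏(1,1,1,0,1,3)! = -1/6  (running -1/24)
⟨..|..⟩ = √(288/35)·(-1/24) = -0.119523

-0.119523  (= −√(1/70))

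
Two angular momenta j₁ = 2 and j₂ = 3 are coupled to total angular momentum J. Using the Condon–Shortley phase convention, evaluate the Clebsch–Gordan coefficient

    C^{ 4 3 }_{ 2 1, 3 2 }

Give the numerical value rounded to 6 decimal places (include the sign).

−√(1/20) ≈ -0.223607

√[9·1!3!5!/10! · 3!1!5!1!7!1!] = √(6480)
  +(−1)^0/∏(0,1,1,5,2,0)! = 1/240  (running 1/240)
  +(−1)^1/∏(1,0,0,4,3,1)! = -1/144  (running -1/360)
⟨..|..⟩ = √(6480)·(-1/360) = -0.223607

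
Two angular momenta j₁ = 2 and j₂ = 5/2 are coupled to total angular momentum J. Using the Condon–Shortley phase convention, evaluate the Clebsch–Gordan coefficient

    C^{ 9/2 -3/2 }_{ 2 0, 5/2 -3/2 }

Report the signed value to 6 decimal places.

+√(5/14) = +0.597614

triangle: 0!·4!·5!/10! = 2880/3628800
(j±m)!: 2!·2!·1!·4!·3!·6! = 414720
prefactor² = (2J+1)·Δ·N² = 23040/7
  k=0: +1/(0!·0!·2!·1!·2!·4!) = 1/96
Σ = 1/96  ⇒  CG² = 23040/7·1/96² = 5/14
CG = +√(5/14) = +0.597614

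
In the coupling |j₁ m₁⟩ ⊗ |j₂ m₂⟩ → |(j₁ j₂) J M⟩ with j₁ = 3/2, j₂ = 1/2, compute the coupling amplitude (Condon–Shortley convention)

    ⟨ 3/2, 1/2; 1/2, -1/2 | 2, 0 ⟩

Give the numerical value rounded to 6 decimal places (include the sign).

j₁+j₂−J=0  J+j₁−j₂=3  J−j₁+j₂=1  j₁+j₂+J+1=5
(j₁±m₁, j₂±m₂, J±M) = (2,1,0,1,2,2)
P² = 2
sum k=0..0:
  [0] +1/2 = 1/2
S = 1/2
C² = P²·S² = 1/2 ; C = +0.707107

+√(1/2) ≈ +0.707107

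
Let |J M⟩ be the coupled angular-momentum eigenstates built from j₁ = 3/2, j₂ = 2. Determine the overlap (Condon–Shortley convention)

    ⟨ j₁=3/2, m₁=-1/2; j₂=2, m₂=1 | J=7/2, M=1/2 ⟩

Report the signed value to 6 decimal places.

triangle: 0!×3!×4!/8! = 144/40320
(j±m)!: 1!×2!×3!×1!×4!×3! = 1728
prefactor² = (2J+1)×Δ×N² = 1728/35
  k=0: +1/(0!×0!×2!×3!×1!×1!) = 1/12
Σ = 1/12  ⇒  CG² = 1728/35×1/12² = 12/35
CG = +√(12/35) = +0.585540

+√(12/35) = +0.585540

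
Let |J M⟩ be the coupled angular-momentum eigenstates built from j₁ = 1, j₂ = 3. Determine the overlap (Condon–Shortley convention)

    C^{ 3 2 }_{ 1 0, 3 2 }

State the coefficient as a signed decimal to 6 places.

j₁+j₂−J=1  J+j₁−j₂=1  J−j₁+j₂=5  j₁+j₂+J+1=8
(j₁±m₁, j₂±m₂, J±M) = (1,1,5,1,5,1)
P² = 300
sum k=0..1:
  [0] +1/120 = 1/120
  [1] −1/24 = -1/24
S = -1/30
C² = P²·S² = 1/3 ; C = -0.577350

−√(1/3) = -0.577350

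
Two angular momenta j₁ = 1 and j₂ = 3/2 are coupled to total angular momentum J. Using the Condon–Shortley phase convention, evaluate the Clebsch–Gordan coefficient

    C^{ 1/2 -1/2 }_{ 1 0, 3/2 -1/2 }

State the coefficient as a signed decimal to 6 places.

−√(1/3) ≈ -0.577350

triangle: 2!×0!×1!/4! = 2/24
(j±m)!: 1!×1!×1!×2!×0!×1! = 2
prefactor² = (2J+1)×Δ×N² = 1/3
  k=1: −1/(1!×1!×0!×0!×0!×1!) = -1
Σ = -1  ⇒  CG² = 1/3×(-1)² = 1/3
CG = −√(1/3) = -0.577350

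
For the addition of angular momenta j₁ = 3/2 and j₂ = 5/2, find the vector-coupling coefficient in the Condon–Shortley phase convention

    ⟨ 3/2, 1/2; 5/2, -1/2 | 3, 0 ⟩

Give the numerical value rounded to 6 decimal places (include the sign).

j₁+j₂−J=1  J+j₁−j₂=2  J−j₁+j₂=4  j₁+j₂+J+1=8
(j₁±m₁, j₂±m₂, J±M) = (2,1,2,3,3,3)
P² = 36/5
sum k=0..1:
  [0] +1/4 = 1/4
  [1] −1/12 = -1/12
S = 1/6
C² = P²·S² = 1/5 ; C = +0.447214

+√(1/5) = +0.447214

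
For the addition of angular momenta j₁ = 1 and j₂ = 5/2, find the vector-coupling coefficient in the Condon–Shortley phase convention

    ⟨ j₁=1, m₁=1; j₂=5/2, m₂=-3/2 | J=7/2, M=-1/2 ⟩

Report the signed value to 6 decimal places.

+√(1/7) ≈ +0.377964

√[8·0!2!5!/8! · 2!0!1!4!3!4!] = √(2304/7)
  +(−1)^0/∏(0,0,0,1,2,4)! = 1/48  (running 1/48)
⟨..|..⟩ = √(2304/7)·(1/48) = +0.377964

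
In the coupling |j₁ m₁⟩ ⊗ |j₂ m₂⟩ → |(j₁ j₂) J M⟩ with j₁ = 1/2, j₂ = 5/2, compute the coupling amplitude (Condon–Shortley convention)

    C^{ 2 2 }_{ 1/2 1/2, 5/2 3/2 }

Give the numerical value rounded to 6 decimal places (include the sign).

√[5·1!0!4!/6! · 1!0!4!1!4!0!] = √(96)
  +(−1)^0/∏(0,1,0,4,0,0)! = 1/24  (running 1/24)
⟨..|..⟩ = √(96)·(1/24) = +0.408248

+0.408248  (= +√(1/6))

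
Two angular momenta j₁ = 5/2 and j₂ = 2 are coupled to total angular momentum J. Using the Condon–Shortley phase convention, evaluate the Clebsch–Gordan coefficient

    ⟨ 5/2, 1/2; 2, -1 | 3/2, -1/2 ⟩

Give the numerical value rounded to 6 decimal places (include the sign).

−√(5/21) ≈ -0.487950

triangle: 3!·2!·1!/7! = 12/5040
(j±m)!: 3!·2!·1!·3!·1!·2! = 144
prefactor² = (2J+1)·Δ·N² = 48/35
  k=0: +1/(0!·3!·2!·1!·0!·0!) = 1/12
  k=1: −1/(1!·2!·1!·0!·1!·1!) = -1/2
Σ = -5/12  ⇒  CG² = 48/35·(-5/12)² = 5/21
CG = −√(5/21) = -0.487950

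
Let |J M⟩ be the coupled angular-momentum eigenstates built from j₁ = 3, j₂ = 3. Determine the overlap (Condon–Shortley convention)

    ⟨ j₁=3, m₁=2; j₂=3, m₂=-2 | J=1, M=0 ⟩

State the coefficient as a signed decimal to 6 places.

triangle: 5!·1!·1!/8! = 120/40320
(j±m)!: 5!·1!·1!·5!·1!·1! = 14400
prefactor² = (2J+1)·Δ·N² = 900/7
  k=0: +1/(0!·5!·1!·1!·0!·0!) = 1/120
  k=1: −1/(1!·4!·0!·0!·1!·1!) = -1/24
Σ = -1/30  ⇒  CG² = 900/7·(-1/30)² = 1/7
CG = −√(1/7) = -0.377964

−√(1/7) = -0.377964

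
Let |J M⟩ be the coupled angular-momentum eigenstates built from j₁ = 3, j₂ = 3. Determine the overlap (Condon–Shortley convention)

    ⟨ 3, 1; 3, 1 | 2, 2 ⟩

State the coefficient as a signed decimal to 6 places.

triangle: 4!·2!·2!/9! = 96/362880
(j±m)!: 4!·2!·4!·2!·4!·0! = 55296
prefactor² = (2J+1)·Δ·N² = 512/7
  k=2: +1/(2!·2!·0!·2!·2!·0!) = 1/16
Σ = 1/16  ⇒  CG² = 512/7·1/16² = 2/7
CG = +√(2/7) = +0.534522

+0.534522  (= +√(2/7))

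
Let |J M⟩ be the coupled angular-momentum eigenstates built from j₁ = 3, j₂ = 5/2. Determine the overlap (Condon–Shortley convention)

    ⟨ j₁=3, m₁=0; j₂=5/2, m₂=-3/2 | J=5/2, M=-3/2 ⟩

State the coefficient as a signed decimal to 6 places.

√[6·3!3!2!/9! · 3!3!1!4!1!4!] = √(864/35)
  +(−1)^0/∏(0,3,3,1,0,1)! = 1/36  (running 1/36)
  +(−1)^1/∏(1,2,2,0,1,2)! = -1/8  (running -7/72)
⟨..|..⟩ = √(864/35)·(-7/72) = -0.483046

-0.483046  (= −√(7/30))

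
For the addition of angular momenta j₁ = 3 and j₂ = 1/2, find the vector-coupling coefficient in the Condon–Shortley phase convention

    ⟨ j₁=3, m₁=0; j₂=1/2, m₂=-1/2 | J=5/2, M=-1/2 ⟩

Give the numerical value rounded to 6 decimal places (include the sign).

+√(3/7) = +0.654654

triangle: 1!×5!×0!/7! = 120/5040
(j±m)!: 3!×3!×0!×1!×2!×3! = 432
prefactor² = (2J+1)×Δ×N² = 432/7
  k=0: +1/(0!×1!×3!×0!×2!×0!) = 1/12
Σ = 1/12  ⇒  CG² = 432/7×1/12² = 3/7
CG = +√(3/7) = +0.654654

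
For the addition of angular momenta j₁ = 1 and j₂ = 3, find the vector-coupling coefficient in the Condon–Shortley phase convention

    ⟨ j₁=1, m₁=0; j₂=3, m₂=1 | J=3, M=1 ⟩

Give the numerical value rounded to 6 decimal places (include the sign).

−√(1/12) = -0.288675

√[7·1!1!5!/8! · 1!1!4!2!4!2!] = √(48)
  +(−1)^0/∏(0,1,1,4,0,1)! = 1/24  (running 1/24)
  +(−1)^1/∏(1,0,0,3,1,2)! = -1/12  (running -1/24)
⟨..|..⟩ = √(48)·(-1/24) = -0.288675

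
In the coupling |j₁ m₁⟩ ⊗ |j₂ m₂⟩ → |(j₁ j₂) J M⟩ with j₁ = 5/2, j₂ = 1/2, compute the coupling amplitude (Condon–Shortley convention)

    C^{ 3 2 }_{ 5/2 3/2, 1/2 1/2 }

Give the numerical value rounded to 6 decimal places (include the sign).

√[7·0!5!1!/7! · 4!1!1!0!5!1!] = √(480)
  +(−1)^0/∏(0,0,1,1,4,0)! = 1/24  (running 1/24)
⟨..|..⟩ = √(480)·(1/24) = +0.912871

+0.912871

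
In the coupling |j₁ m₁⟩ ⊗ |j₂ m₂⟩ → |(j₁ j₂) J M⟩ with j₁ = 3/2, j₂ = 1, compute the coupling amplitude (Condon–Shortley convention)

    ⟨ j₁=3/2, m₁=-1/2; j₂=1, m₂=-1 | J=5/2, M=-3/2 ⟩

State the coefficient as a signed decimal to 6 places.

triangle: 0!*3!*2!/6! = 12/720
(j±m)!: 1!*2!*0!*2!*1!*4! = 96
prefactor² = (2J+1)*Δ*N² = 48/5
  k=0: +1/(0!*0!*2!*0!*1!*2!) = 1/4
Σ = 1/4  ⇒  CG² = 48/5*1/4² = 3/5
CG = +√(3/5) = +0.774597

+0.774597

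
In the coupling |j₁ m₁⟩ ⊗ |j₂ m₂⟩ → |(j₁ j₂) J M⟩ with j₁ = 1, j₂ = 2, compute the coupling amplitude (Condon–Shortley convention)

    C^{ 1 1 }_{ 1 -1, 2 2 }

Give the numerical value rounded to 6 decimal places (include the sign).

√[3·2!0!2!/5! · 0!2!4!0!2!0!] = √(48/5)
  +(−1)^2/∏(2,0,0,2,0,0)! = 1/4  (running 1/4)
⟨..|..⟩ = √(48/5)·(1/4) = +0.774597

+0.774597  (= +√(3/5))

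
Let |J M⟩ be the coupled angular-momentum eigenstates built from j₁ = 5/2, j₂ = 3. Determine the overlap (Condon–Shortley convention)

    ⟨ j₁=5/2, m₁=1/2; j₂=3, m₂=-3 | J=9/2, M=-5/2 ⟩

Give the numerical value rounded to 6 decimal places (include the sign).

√[10·1!4!5!/11! · 3!2!0!6!2!7!] = √(691200/11)
  +(−1)^0/∏(0,1,2,0,2,5)! = 1/480  (running 1/480)
⟨..|..⟩ = √(691200/11)·(1/480) = +0.522233

+√(3/11) = +0.522233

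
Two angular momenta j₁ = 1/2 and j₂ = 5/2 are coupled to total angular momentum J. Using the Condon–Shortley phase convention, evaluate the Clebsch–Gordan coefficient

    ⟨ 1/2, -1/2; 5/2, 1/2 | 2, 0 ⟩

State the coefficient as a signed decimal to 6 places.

j₁+j₂−J=1  J+j₁−j₂=0  J−j₁+j₂=4  j₁+j₂+J+1=6
(j₁±m₁, j₂±m₂, J±M) = (0,1,3,2,2,2)
P² = 8
sum k=1..1:
  [1] −1/4 = -1/4
S = -1/4
C² = P²·S² = 1/2 ; C = -0.707107

-0.707107  (= −√(1/2))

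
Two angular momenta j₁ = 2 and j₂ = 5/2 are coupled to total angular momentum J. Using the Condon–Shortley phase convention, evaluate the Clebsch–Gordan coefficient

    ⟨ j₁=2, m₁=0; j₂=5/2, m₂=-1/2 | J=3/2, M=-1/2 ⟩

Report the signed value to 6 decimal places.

-0.239046  (= −√(2/35))

j₁+j₂−J=3  J+j₁−j₂=1  J−j₁+j₂=2  j₁+j₂+J+1=7
(j₁±m₁, j₂±m₂, J±M) = (2,2,2,3,1,2)
P² = 32/35
sum k=1..2:
  [1] −1/2 = -1/2
  [2] +1/4 = 1/4
S = -1/4
C² = P²·S² = 2/35 ; C = -0.239046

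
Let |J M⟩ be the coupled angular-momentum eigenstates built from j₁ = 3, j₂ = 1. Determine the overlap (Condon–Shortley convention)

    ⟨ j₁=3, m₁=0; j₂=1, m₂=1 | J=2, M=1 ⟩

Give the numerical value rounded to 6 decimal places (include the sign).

+√(1/7) ≈ +0.377964

√[5·2!4!0!/7! · 3!3!2!0!3!1!] = √(144/7)
  +(−1)^2/∏(2,0,1,0,3,0)! = 1/12  (running 1/12)
⟨..|..⟩ = √(144/7)·(1/12) = +0.377964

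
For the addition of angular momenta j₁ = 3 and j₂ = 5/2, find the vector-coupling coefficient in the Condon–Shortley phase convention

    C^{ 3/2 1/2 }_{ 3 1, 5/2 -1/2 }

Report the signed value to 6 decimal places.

-0.097590  (= −√(1/105))

j₁+j₂−J=4  J+j₁−j₂=2  J−j₁+j₂=1  j₁+j₂+J+1=8
(j₁±m₁, j₂±m₂, J±M) = (4,2,2,3,2,1)
P² = 192/35
sum k=1..2:
  [1] −1/6 = -1/6
  [2] +1/8 = 1/8
S = -1/24
C² = P²·S² = 1/105 ; C = -0.097590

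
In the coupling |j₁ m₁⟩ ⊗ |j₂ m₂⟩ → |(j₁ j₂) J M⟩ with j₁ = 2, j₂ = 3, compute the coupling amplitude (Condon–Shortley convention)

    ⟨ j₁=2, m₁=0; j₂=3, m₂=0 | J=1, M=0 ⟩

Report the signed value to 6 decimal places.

+0.507093  (= +√(9/35))

j₁+j₂−J=4  J+j₁−j₂=0  J−j₁+j₂=2  j₁+j₂+J+1=7
(j₁±m₁, j₂±m₂, J±M) = (2,2,3,3,1,1)
P² = 144/35
sum k=2..2:
  [2] +1/4 = 1/4
S = 1/4
C² = P²·S² = 9/35 ; C = +0.507093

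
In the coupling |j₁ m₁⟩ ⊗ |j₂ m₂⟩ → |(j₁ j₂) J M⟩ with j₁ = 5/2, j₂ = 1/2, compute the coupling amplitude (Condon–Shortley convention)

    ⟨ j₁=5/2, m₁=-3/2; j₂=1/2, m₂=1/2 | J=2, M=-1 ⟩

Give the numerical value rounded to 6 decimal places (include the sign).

j₁+j₂−J=1  J+j₁−j₂=4  J−j₁+j₂=0  j₁+j₂+J+1=6
(j₁±m₁, j₂±m₂, J±M) = (1,4,1,0,1,3)
P² = 24
sum k=1..1:
  [1] −1/6 = -1/6
S = -1/6
C² = P²·S² = 2/3 ; C = -0.816497

-0.816497  (= −√(2/3))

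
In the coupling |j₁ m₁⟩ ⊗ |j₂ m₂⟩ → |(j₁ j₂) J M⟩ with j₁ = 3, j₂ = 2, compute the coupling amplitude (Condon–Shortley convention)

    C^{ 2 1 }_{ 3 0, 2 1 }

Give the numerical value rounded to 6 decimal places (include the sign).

triangle: 3!*3!*1!/8! = 36/40320
(j±m)!: 3!*3!*3!*1!*3!*1! = 1296
prefactor² = (2J+1)*Δ*N² = 81/14
  k=2: +1/(2!*1!*1!*1!*2!*0!) = 1/4
  k=3: −1/(3!*0!*0!*0!*3!*1!) = -1/36
Σ = 2/9  ⇒  CG² = 81/14*2/9² = 2/7
CG = +√(2/7) = +0.534522

+0.534522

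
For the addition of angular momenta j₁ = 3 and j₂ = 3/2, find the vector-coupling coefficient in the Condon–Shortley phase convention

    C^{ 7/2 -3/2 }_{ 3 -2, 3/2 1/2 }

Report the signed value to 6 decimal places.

-0.654654  (= −√(3/7))

√[8·1!5!2!/9! · 1!5!2!1!2!5!] = √(6400/21)
  +(−1)^0/∏(0,1,5,2,0,0)! = 1/240  (running 1/240)
  +(−1)^1/∏(1,0,4,1,1,1)! = -1/24  (running -3/80)
⟨..|..⟩ = √(6400/21)·(-3/80) = -0.654654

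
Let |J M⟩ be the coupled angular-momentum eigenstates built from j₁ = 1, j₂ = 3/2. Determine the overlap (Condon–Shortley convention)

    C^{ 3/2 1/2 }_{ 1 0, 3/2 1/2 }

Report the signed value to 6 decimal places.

triangle: 1!*1!*2!/5! = 2/120
(j±m)!: 1!*1!*2!*1!*2!*1! = 4
prefactor² = (2J+1)*Δ*N² = 4/15
  k=0: +1/(0!*1!*1!*2!*0!*0!) = 1/2
  k=1: −1/(1!*0!*0!*1!*1!*1!) = -1
Σ = -1/2  ⇒  CG² = 4/15*(-1/2)² = 1/15
CG = −√(1/15) = -0.258199

-0.258199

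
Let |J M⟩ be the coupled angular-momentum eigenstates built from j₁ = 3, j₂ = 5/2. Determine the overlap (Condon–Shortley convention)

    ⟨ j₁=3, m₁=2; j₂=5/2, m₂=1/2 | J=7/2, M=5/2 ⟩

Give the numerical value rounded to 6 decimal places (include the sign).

−√(2/63) = -0.178174

triangle: 2!*4!*3!/10! = 288/3628800
(j±m)!: 5!*1!*3!*2!*6!*1! = 1036800
prefactor² = (2J+1)*Δ*N² = 4608/7
  k=0: +1/(0!*2!*1!*3!*3!*0!) = 1/72
  k=1: −1/(1!*1!*0!*2!*4!*1!) = -1/48
Σ = -1/144  ⇒  CG² = 4608/7*(-1/144)² = 2/63
CG = −√(2/63) = -0.178174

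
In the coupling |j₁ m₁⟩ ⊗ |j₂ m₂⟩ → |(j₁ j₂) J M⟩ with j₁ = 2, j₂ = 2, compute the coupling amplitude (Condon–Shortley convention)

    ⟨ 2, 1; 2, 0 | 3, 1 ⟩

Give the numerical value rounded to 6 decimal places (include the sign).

+0.447214

j₁+j₂−J=1  J+j₁−j₂=3  J−j₁+j₂=3  j₁+j₂+J+1=8
(j₁±m₁, j₂±m₂, J±M) = (3,1,2,2,4,2)
P² = 36/5
sum k=0..1:
  [0] +1/4 = 1/4
  [1] −1/12 = -1/12
S = 1/6
C² = P²·S² = 1/5 ; C = +0.447214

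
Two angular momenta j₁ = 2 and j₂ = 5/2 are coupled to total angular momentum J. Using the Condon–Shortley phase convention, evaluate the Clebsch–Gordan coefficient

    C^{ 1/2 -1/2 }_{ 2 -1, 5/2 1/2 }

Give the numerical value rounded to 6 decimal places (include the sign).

j₁+j₂−J=4  J+j₁−j₂=0  J−j₁+j₂=1  j₁+j₂+J+1=6
(j₁±m₁, j₂±m₂, J±M) = (1,3,3,2,0,1)
P² = 24/5
sum k=3..3:
  [3] −1/6 = -1/6
S = -1/6
C² = P²·S² = 2/15 ; C = -0.365148

-0.365148  (= −√(2/15))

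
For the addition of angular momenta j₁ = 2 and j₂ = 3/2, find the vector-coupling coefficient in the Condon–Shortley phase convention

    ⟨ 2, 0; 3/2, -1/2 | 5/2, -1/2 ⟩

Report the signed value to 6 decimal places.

+√(3/35) ≈ +0.292770

triangle: 1!·3!·2!/7! = 12/5040
(j±m)!: 2!·2!·1!·2!·2!·3! = 96
prefactor² = (2J+1)·Δ·N² = 48/35
  k=0: +1/(0!·1!·2!·1!·1!·1!) = 1/2
  k=1: −1/(1!·0!·1!·0!·2!·2!) = -1/4
Σ = 1/4  ⇒  CG² = 48/35·1/4² = 3/35
CG = +√(3/35) = +0.292770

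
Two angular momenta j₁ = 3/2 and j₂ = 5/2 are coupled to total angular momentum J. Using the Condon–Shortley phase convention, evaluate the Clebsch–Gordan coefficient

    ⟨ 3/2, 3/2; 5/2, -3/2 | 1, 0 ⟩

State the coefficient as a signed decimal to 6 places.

+0.447214

j₁+j₂−J=3  J+j₁−j₂=0  J−j₁+j₂=2  j₁+j₂+J+1=6
(j₁±m₁, j₂±m₂, J±M) = (3,0,1,4,1,1)
P² = 36/5
sum k=0..0:
  [0] +1/6 = 1/6
S = 1/6
C² = P²·S² = 1/5 ; C = +0.447214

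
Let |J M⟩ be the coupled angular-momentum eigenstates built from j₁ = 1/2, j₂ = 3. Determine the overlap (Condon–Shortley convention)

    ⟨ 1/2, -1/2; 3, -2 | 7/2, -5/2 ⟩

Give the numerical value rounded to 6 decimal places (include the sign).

+0.925820  (= +√(6/7))

j₁+j₂−J=0  J+j₁−j₂=1  J−j₁+j₂=6  j₁+j₂+J+1=8
(j₁±m₁, j₂±m₂, J±M) = (0,1,1,5,1,6)
P² = 86400/7
sum k=0..0:
  [0] +1/120 = 1/120
S = 1/120
C² = P²·S² = 6/7 ; C = +0.925820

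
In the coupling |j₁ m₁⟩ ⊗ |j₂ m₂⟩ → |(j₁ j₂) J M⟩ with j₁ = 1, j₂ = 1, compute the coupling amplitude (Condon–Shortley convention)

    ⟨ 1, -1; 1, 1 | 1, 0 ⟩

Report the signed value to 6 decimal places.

−√(1/2) = -0.707107

√[3·1!1!1!/4! · 0!2!2!0!1!1!] = √(1/2)
  +(−1)^1/∏(1,0,1,1,0,0)! = -1  (running -1)
⟨..|..⟩ = √(1/2)·(-1) = -0.707107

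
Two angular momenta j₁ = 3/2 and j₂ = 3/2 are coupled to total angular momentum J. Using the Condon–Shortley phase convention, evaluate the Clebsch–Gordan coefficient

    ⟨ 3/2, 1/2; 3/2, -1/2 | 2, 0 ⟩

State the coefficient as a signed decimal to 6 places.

j₁+j₂−J=1  J+j₁−j₂=2  J−j₁+j₂=2  j₁+j₂+J+1=6
(j₁±m₁, j₂±m₂, J±M) = (2,1,1,2,2,2)
P² = 4/9
sum k=0..1:
  [0] +1/1 = 1
  [1] −1/4 = -1/4
S = 3/4
C² = P²·S² = 1/4 ; C = +0.500000

+0.500000  (= +√(1/4))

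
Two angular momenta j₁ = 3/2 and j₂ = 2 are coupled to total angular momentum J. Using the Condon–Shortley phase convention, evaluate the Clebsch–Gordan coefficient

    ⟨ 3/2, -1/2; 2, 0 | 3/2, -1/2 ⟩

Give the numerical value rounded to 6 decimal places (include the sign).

triangle: 2!×1!×2!/6! = 4/720
(j±m)!: 1!×2!×2!×2!×1!×2! = 16
prefactor² = (2J+1)×Δ×N² = 16/45
  k=1: −1/(1!×1!×1!×1!×0!×1!) = -1
  k=2: +1/(2!×0!×0!×0!×1!×2!) = 1/4
Σ = -3/4  ⇒  CG² = 16/45×(-3/4)² = 1/5
CG = −√(1/5) = -0.447214

−√(1/5) = -0.447214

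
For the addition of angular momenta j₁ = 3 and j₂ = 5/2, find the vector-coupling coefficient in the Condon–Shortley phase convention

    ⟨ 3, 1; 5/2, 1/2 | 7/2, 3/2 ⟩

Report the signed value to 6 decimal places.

j₁+j₂−J=2  J+j₁−j₂=4  J−j₁+j₂=3  j₁+j₂+J+1=10
(j₁±m₁, j₂±m₂, J±M) = (4,2,3,2,5,2)
P² = 3072/35
sum k=0..2:
  [0] +1/48 = 1/48
  [1] −1/12 = -1/12
  [2] +1/96 = 1/96
S = -5/96
C² = P²·S² = 5/21 ; C = -0.487950

-0.487950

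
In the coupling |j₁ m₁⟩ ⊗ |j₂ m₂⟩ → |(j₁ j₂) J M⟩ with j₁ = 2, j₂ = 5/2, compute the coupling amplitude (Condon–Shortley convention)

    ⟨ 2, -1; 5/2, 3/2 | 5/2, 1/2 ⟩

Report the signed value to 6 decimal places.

√[6·2!2!3!/8! · 1!3!4!1!3!2!] = √(216/35)
  +(−1)^1/∏(1,1,2,3,0,0)! = -1/12  (running -1/12)
  +(−1)^2/∏(2,0,1,2,1,1)! = 1/4  (running 1/6)
⟨..|..⟩ = √(216/35)·(1/6) = +0.414039

+√(6/35) = +0.414039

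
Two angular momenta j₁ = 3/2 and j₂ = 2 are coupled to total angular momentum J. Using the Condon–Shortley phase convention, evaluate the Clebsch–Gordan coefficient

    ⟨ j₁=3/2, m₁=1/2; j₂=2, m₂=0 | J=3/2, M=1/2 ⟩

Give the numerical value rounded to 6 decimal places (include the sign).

√[4·2!1!2!/6! · 2!1!2!2!2!1!] = √(16/45)
  +(−1)^0/∏(0,2,1,2,0,0)! = 1/4  (running 1/4)
  +(−1)^1/∏(1,1,0,1,1,1)! = -1  (running -3/4)
⟨..|..⟩ = √(16/45)·(-3/4) = -0.447214

-0.447214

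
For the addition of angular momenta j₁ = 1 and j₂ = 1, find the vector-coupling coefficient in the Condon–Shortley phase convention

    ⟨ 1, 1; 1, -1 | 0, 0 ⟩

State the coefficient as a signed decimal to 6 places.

√[1·2!0!0!/3! · 2!0!0!2!0!0!] = √(4/3)
  +(−1)^0/∏(0,2,0,0,0,0)! = 1/2  (running 1/2)
⟨..|..⟩ = √(4/3)·(1/2) = +0.577350

+√(1/3) = +0.577350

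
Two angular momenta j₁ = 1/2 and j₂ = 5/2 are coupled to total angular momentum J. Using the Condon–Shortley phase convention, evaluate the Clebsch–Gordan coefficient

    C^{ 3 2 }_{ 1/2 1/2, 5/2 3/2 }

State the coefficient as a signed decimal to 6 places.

j₁+j₂−J=0  J+j₁−j₂=1  J−j₁+j₂=5  j₁+j₂+J+1=7
(j₁±m₁, j₂±m₂, J±M) = (1,0,4,1,5,1)
P² = 480
sum k=0..0:
  [0] +1/24 = 1/24
S = 1/24
C² = P²·S² = 5/6 ; C = +0.912871

+√(5/6) = +0.912871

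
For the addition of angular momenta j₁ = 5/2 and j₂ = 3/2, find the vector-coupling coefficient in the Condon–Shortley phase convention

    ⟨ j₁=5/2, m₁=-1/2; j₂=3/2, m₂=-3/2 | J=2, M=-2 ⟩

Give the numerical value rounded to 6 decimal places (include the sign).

√[5·2!3!1!/7! · 2!3!0!3!0!4!] = √(144/7)
  +(−1)^0/∏(0,2,3,0,0,1)! = 1/12  (running 1/12)
⟨..|..⟩ = √(144/7)·(1/12) = +0.377964

+√(1/7) = +0.377964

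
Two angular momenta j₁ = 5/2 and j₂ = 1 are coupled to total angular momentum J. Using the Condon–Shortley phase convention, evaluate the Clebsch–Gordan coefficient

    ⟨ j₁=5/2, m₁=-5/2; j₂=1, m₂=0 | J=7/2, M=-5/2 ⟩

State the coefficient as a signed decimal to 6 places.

j₁+j₂−J=0  J+j₁−j₂=5  J−j₁+j₂=2  j₁+j₂+J+1=8
(j₁±m₁, j₂±m₂, J±M) = (0,5,1,1,1,6)
P² = 28800/7
sum k=0..0:
  [0] +1/120 = 1/120
S = 1/120
C² = P²·S² = 2/7 ; C = +0.534522

+√(2/7) = +0.534522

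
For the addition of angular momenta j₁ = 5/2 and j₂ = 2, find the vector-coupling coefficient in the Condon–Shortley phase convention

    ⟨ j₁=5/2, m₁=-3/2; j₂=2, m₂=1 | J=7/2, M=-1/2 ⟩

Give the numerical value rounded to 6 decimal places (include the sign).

triangle: 1!·4!·3!/9! = 144/362880
(j±m)!: 1!·4!·3!·1!·3!·4! = 20736
prefactor² = (2J+1)·Δ·N² = 2304/35
  k=0: +1/(0!·1!·4!·3!·0!·0!) = 1/144
  k=1: −1/(1!·0!·3!·2!·1!·1!) = -1/12
Σ = -11/144  ⇒  CG² = 2304/35·(-11/144)² = 121/315
CG = −√(121/315) = -0.619780

-0.619780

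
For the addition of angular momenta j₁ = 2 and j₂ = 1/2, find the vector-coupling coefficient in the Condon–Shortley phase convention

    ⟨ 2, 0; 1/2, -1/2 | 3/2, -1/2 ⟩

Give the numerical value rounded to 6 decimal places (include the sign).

+√(2/5) = +0.632456

j₁+j₂−J=1  J+j₁−j₂=3  J−j₁+j₂=0  j₁+j₂+J+1=5
(j₁±m₁, j₂±m₂, J±M) = (2,2,0,1,1,2)
P² = 8/5
sum k=0..0:
  [0] +1/2 = 1/2
S = 1/2
C² = P²·S² = 2/5 ; C = +0.632456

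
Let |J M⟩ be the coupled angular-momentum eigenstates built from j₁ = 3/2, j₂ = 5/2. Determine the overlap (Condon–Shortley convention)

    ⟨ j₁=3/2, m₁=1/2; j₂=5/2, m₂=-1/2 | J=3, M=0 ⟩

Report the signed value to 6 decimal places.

triangle: 1!×2!×4!/8! = 48/40320
(j±m)!: 2!×1!×2!×3!×3!×3! = 864
prefactor² = (2J+1)×Δ×N² = 36/5
  k=0: +1/(0!×1!×1!×2!×1!×2!) = 1/4
  k=1: −1/(1!×0!×0!×1!×2!×3!) = -1/12
Σ = 1/6  ⇒  CG² = 36/5×1/6² = 1/5
CG = +√(1/5) = +0.447214

+0.447214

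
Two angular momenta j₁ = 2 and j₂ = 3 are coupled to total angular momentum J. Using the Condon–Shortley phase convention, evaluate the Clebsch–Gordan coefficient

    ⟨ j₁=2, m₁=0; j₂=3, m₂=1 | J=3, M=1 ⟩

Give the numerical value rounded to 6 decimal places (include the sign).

-0.387298

triangle: 2!*2!*4!/9! = 96/362880
(j±m)!: 2!*2!*4!*2!*4!*2! = 9216
prefactor² = (2J+1)*Δ*N² = 256/15
  k=0: +1/(0!*2!*2!*4!*0!*0!) = 1/96
  k=1: −1/(1!*1!*1!*3!*1!*1!) = -1/6
  k=2: +1/(2!*0!*0!*2!*2!*2!) = 1/16
Σ = -3/32  ⇒  CG² = 256/15*(-3/32)² = 3/20
CG = −√(3/20) = -0.387298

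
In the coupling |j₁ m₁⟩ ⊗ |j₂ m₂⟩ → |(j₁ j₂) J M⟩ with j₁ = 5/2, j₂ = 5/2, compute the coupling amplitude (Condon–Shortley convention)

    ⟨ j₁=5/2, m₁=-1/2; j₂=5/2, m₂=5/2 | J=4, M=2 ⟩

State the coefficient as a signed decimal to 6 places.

−√(9/28) = -0.566947

triangle: 1!*4!*4!/10! = 576/3628800
(j±m)!: 2!*3!*5!*0!*6!*2! = 2073600
prefactor² = (2J+1)*Δ*N² = 20736/7
  k=1: −1/(1!*0!*2!*4!*2!*0!) = -1/96
Σ = -1/96  ⇒  CG² = 20736/7*(-1/96)² = 9/28
CG = −√(9/28) = -0.566947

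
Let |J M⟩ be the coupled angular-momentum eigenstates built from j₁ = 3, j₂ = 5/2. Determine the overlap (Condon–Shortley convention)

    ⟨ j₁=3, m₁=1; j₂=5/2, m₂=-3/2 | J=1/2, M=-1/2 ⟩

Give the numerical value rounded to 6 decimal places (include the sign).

-0.308607  (= −√(2/21))

j₁+j₂−J=5  J+j₁−j₂=1  J−j₁+j₂=0  j₁+j₂+J+1=7
(j₁±m₁, j₂±m₂, J±M) = (4,2,1,4,0,1)
P² = 384/7
sum k=1..1:
  [1] −1/24 = -1/24
S = -1/24
C² = P²·S² = 2/21 ; C = -0.308607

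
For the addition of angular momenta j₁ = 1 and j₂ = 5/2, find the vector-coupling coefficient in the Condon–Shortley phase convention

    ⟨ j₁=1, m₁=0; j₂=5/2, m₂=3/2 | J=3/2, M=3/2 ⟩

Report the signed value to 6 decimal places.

-0.516398  (= −√(4/15))

√[4·2!0!3!/6! · 1!1!4!1!3!0!] = √(48/5)
  +(−1)^1/∏(1,1,0,3,0,0)! = -1/6  (running -1/6)
⟨..|..⟩ = √(48/5)·(-1/6) = -0.516398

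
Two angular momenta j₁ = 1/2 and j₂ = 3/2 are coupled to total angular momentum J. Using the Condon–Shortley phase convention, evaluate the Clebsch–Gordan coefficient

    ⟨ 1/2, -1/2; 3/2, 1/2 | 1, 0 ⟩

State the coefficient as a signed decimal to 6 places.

j₁+j₂−J=1  J+j₁−j₂=0  J−j₁+j₂=2  j₁+j₂+J+1=4
(j₁±m₁, j₂±m₂, J±M) = (0,1,2,1,1,1)
P² = 1/2
sum k=1..1:
  [1] −1/1 = -1
S = -1
C² = P²·S² = 1/2 ; C = -0.707107

−√(1/2) = -0.707107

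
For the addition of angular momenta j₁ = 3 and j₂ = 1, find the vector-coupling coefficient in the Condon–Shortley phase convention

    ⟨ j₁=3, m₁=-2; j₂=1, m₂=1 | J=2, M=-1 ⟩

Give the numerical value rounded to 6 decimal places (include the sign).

+√(10/21) = +0.690066

triangle: 2!·4!·0!/7! = 48/5040
(j±m)!: 1!·5!·2!·0!·1!·3! = 1440
prefactor² = (2J+1)·Δ·N² = 480/7
  k=2: +1/(2!·0!·3!·0!·1!·0!) = 1/12
Σ = 1/12  ⇒  CG² = 480/7·1/12² = 10/21
CG = +√(10/21) = +0.690066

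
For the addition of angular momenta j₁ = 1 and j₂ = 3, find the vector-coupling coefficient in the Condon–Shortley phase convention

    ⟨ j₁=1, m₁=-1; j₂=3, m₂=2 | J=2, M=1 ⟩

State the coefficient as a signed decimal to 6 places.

√[5·2!0!4!/7! · 0!2!5!1!3!1!] = √(480/7)
  +(−1)^2/∏(2,0,0,3,0,1)! = 1/12  (running 1/12)
⟨..|..⟩ = √(480/7)·(1/12) = +0.690066

+√(10/21) ≈ +0.690066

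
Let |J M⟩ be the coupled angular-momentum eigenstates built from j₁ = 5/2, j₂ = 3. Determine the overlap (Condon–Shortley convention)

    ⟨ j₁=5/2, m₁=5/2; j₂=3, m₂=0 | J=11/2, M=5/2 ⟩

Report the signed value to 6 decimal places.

triangle: 0!×5!×6!/12! = 86400/479001600
(j±m)!: 5!×0!×3!×3!×8!×3! = 1045094400
prefactor² = (2J+1)×Δ×N² = 24883200/11
  k=0: +1/(0!×0!×0!×3!×5!×3!) = 1/4320
Σ = 1/4320  ⇒  CG² = 24883200/11×1/4320² = 4/33
CG = +√(4/33) = +0.348155

+0.348155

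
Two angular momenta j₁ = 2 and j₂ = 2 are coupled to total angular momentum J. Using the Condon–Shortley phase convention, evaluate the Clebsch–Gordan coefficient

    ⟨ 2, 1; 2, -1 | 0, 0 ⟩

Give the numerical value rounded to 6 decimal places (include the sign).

triangle: 4!·0!·0!/5! = 24/120
(j±m)!: 3!·1!·1!·3!·0!·0! = 36
prefactor² = (2J+1)·Δ·N² = 36/5
  k=1: −1/(1!·3!·0!·0!·0!·0!) = -1/6
Σ = -1/6  ⇒  CG² = 36/5·(-1/6)² = 1/5
CG = −√(1/5) = -0.447214

−√(1/5) ≈ -0.447214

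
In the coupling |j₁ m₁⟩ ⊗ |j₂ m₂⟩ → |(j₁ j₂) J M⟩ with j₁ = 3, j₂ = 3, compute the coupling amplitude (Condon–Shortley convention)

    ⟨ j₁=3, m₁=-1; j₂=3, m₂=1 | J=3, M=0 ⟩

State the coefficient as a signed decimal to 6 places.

+√(1/6) ≈ +0.408248

triangle: 3!*3!*3!/10! = 216/3628800
(j±m)!: 2!*4!*4!*2!*3!*3! = 82944
prefactor² = (2J+1)*Δ*N² = 864/25
  k=1: −1/(1!*2!*3!*3!*0!*0!) = -1/72
  k=2: +1/(2!*1!*2!*2!*1!*1!) = 1/8
  k=3: −1/(3!*0!*1!*1!*2!*2!) = -1/24
Σ = 5/72  ⇒  CG² = 864/25*5/72² = 1/6
CG = +√(1/6) = +0.408248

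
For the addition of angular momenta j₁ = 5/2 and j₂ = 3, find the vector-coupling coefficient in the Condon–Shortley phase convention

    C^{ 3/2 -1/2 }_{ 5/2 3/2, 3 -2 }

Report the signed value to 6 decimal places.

j₁+j₂−J=4  J+j₁−j₂=1  J−j₁+j₂=2  j₁+j₂+J+1=8
(j₁±m₁, j₂±m₂, J±M) = (4,1,1,5,1,2)
P² = 192/7
sum k=0..1:
  [0] +1/24 = 1/24
  [1] −1/12 = -1/12
S = -1/24
C² = P²·S² = 1/21 ; C = -0.218218

−√(1/21) = -0.218218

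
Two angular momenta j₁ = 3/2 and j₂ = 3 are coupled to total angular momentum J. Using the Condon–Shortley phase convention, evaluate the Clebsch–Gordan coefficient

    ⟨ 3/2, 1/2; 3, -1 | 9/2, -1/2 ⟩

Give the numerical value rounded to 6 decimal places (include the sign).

√[10·0!3!6!/10! · 2!1!2!4!4!5!] = √(23040/7)
  +(−1)^0/∏(0,0,1,2,2,4)! = 1/96  (running 1/96)
⟨..|..⟩ = √(23040/7)·(1/96) = +0.597614

+√(5/14) = +0.597614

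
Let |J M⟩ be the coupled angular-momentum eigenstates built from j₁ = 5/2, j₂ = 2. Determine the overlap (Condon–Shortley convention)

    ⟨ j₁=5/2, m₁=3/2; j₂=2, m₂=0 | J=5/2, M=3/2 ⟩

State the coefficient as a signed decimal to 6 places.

j₁+j₂−J=2  J+j₁−j₂=3  J−j₁+j₂=2  j₁+j₂+J+1=8
(j₁±m₁, j₂±m₂, J±M) = (4,1,2,2,4,1)
P² = 288/35
sum k=0..1:
  [0] +1/8 = 1/8
  [1] −1/6 = -1/6
S = -1/24
C² = P²·S² = 1/70 ; C = -0.119523

-0.119523  (= −√(1/70))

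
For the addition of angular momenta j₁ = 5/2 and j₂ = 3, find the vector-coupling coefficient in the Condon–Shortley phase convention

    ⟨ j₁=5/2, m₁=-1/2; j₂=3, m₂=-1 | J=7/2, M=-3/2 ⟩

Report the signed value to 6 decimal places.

j₁+j₂−J=2  J+j₁−j₂=3  J−j₁+j₂=4  j₁+j₂+J+1=10
(j₁±m₁, j₂±m₂, J±M) = (2,3,2,4,2,5)
P² = 3072/35
sum k=0..2:
  [0] +1/48 = 1/48
  [1] −1/12 = -1/12
  [2] +1/96 = 1/96
S = -5/96
C² = P²·S² = 5/21 ; C = -0.487950

-0.487950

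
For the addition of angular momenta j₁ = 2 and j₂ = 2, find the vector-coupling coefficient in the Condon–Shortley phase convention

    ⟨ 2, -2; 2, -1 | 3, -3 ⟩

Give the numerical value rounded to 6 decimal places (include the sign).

j₁+j₂−J=1  J+j₁−j₂=3  J−j₁+j₂=3  j₁+j₂+J+1=8
(j₁±m₁, j₂±m₂, J±M) = (0,4,1,3,0,6)
P² = 648
sum k=1..1:
  [1] −1/36 = -1/36
S = -1/36
C² = P²·S² = 1/2 ; C = -0.707107

−√(1/2) = -0.707107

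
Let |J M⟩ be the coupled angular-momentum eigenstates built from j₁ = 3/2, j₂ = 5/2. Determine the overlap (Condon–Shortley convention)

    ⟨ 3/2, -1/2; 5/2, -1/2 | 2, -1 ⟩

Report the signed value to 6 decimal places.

−√(25/84) = -0.545545

j₁+j₂−J=2  J+j₁−j₂=1  J−j₁+j₂=3  j₁+j₂+J+1=7
(j₁±m₁, j₂±m₂, J±M) = (1,2,2,3,1,3)
P² = 12/7
sum k=1..2:
  [1] −1/2 = -1/2
  [2] +1/12 = 1/12
S = -5/12
C² = P²·S² = 25/84 ; C = -0.545545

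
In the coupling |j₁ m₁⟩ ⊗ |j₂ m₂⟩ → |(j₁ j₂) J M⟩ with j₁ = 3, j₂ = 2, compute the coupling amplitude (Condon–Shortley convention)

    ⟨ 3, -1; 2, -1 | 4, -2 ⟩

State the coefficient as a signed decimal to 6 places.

triangle: 1!*5!*3!/10! = 720/3628800
(j±m)!: 2!*4!*1!*3!*2!*6! = 414720
prefactor² = (2J+1)*Δ*N² = 5184/7
  k=0: +1/(0!*1!*4!*1!*1!*2!) = 1/48
  k=1: −1/(1!*0!*3!*0!*2!*3!) = -1/72
Σ = 1/144  ⇒  CG² = 5184/7*1/144² = 1/28
CG = +√(1/28) = +0.188982

+0.188982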